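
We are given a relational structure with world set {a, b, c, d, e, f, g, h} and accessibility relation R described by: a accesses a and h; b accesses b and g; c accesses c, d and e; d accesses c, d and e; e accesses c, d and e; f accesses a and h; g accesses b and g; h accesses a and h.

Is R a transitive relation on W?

Yes

Transitive: yes — every two-step R-path is closed by a direct edge.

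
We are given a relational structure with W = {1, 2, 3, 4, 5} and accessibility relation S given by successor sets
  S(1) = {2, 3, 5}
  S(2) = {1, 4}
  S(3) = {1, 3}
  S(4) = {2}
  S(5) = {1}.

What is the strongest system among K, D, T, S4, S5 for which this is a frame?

Serial (axiom D): yes — every world has a successor (e.g. 1 S 2).
Reflexive (axiom T): no — 1 is not related to itself.
Transitive (axiom 4): no — 1 S 2 and 2 S 4, but not 1 S 4.
Euclidean (axiom 5): no — 1 S 2 and 1 S 3, but not 2 S 3.
So F validates K, D; T would additionally require S to be reflexive. The strongest is D.

D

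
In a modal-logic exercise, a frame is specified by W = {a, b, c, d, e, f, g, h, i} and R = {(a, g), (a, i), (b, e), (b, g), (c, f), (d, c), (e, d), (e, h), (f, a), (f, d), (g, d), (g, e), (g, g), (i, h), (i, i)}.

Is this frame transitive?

Transitive: no — a R g and g R d, but not a R d.

No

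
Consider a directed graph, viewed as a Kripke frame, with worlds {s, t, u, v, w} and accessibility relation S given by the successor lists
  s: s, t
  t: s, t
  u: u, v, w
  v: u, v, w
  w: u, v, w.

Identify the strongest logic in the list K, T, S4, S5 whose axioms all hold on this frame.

S5

Reflexive (axiom T): yes — every world is S-related to itself.
Transitive (axiom 4): yes — every two-step S-path is closed by a direct edge.
Euclidean (axiom 5): yes — any two successors of a common world are S-related.
So F validates K, T, S4, S5. The strongest is S5.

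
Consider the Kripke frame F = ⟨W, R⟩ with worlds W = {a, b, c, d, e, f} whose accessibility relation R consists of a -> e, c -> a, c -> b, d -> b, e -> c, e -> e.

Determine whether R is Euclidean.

No

Euclidean: no — c R a and c R b, but not a R b.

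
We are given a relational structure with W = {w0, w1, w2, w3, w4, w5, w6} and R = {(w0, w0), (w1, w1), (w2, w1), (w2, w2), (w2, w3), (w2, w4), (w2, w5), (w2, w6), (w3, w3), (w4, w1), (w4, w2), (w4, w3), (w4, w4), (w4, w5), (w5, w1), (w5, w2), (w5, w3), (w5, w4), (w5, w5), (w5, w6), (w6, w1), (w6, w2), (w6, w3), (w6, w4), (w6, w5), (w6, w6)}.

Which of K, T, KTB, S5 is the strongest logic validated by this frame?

T

Reflexive (axiom T): yes — every world is R-related to itself.
Symmetric (axiom B): no — w2 R w1 but not w1 R w2.
Euclidean (axiom 5): no — w2 R w1 and w2 R w3, but not w1 R w3.
So F validates K, T; KTB would additionally require R to be symmetric. The strongest is T.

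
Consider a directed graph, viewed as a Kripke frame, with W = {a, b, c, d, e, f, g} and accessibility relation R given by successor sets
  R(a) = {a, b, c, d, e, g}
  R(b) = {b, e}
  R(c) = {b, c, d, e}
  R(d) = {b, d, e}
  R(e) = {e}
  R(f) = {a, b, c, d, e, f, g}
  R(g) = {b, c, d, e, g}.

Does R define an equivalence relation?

No

Reflexive: yes — every world is R-related to itself.
Symmetric: no — a R b but not b R a.
Transitive: yes — every two-step R-path is closed by a direct edge.
So R is not an equivalence relation.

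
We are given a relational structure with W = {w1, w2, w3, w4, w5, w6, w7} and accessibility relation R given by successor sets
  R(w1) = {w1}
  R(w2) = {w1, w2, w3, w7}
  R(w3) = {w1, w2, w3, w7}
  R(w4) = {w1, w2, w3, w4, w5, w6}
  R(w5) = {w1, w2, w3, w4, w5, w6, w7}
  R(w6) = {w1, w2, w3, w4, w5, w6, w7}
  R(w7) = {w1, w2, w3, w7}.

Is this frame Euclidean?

No

Euclidean: no — w2 R w1 and w2 R w3, but not w1 R w3.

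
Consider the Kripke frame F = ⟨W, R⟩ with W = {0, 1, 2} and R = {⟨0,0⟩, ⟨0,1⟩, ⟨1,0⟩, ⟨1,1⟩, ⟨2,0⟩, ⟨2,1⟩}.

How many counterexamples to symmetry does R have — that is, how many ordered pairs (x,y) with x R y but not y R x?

Enumerating: (2,0), (2,1).

2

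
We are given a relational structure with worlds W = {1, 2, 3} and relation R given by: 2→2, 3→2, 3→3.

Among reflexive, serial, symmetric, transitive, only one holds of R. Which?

Reflexive: no — 1 is not related to itself.
Serial: no — 1 has no R-successor.
Symmetric: no — 3 R 2 but not 2 R 3.
Transitive: yes — every two-step R-path is closed by a direct edge.
Only transitive holds.

transitive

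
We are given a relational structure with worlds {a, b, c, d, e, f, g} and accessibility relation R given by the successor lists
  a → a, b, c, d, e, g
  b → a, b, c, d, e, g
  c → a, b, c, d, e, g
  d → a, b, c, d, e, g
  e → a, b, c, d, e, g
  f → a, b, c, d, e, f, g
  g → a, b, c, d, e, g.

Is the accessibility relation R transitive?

Yes

Transitive: yes — every two-step R-path is closed by a direct edge.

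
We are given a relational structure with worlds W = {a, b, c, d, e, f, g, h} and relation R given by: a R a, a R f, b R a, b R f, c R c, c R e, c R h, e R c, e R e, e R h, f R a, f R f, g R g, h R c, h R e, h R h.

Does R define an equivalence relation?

Reflexive: no — b is not related to itself.
Symmetric: no — b R a but not a R b.
Transitive: yes — every two-step R-path is closed by a direct edge.
So R is not an equivalence relation.

No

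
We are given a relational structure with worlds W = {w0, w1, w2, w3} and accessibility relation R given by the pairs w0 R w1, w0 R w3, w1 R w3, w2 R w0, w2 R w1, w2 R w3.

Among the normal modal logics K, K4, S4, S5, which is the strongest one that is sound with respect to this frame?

K4

Transitive (axiom 4): yes — every two-step R-path is closed by a direct edge.
Reflexive (axiom T): no — w0 is not related to itself.
Euclidean (axiom 5): no — w0 R w3 and w0 R w1, but not w3 R w1.
So F validates K, K4; S4 would additionally require R to be reflexive. The strongest is K4.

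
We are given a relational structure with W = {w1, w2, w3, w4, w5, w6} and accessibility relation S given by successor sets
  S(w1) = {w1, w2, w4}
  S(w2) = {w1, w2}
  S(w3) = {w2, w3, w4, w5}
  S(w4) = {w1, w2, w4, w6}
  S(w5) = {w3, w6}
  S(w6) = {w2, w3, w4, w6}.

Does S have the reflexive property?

No

Reflexive: no — w5 is not related to itself.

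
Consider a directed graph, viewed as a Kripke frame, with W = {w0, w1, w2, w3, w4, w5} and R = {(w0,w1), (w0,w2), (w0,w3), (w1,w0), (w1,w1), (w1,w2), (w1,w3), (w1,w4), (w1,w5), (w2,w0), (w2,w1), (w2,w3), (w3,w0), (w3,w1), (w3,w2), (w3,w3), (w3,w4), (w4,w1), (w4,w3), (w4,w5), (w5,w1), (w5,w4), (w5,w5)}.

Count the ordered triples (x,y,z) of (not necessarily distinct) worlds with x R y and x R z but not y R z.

Enumerating: (w0,w2,w2), (w1,w0,w0), (w1,w0,w4), (w1,w0,w5), (w1,w2,w2), (w1,w2,w4), (w1,w2,w5), (w1,w3,w5), (w1,w4,w0), (w1,w4,w2), (w1,w4,w4), (w1,w5,w0), … and 13 more.
Total: 25.

25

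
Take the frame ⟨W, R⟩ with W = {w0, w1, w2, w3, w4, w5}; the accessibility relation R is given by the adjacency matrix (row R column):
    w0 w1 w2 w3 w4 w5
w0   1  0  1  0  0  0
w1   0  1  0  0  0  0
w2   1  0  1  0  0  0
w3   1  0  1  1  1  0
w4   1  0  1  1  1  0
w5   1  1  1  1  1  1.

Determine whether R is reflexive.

Reflexive: yes — every world is R-related to itself.

Yes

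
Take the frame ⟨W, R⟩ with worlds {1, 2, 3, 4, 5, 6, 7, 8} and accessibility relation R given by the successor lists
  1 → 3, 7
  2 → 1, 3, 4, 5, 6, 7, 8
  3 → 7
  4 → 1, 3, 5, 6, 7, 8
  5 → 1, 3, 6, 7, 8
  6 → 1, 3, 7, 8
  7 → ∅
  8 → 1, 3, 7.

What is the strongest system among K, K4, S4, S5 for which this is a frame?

Transitive (axiom 4): yes — every two-step R-path is closed by a direct edge.
Reflexive (axiom T): no — 1 is not related to itself.
Euclidean (axiom 5): no — 1 R 7 and 1 R 3, but not 7 R 3.
So F validates K, K4; S4 would additionally require R to be reflexive. The strongest is K4.

K4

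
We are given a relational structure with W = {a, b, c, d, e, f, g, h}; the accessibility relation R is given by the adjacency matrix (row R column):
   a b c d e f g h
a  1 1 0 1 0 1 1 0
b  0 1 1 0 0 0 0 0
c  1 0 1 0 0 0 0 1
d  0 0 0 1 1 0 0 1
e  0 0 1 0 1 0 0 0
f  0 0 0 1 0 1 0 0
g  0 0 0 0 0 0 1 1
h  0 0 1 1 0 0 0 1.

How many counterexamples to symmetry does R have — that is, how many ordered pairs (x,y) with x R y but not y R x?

Enumerating: (a,b), (a,d), (a,f), (a,g), (b,c), (c,a), (d,e), (e,c), (f,d), (g,h).

10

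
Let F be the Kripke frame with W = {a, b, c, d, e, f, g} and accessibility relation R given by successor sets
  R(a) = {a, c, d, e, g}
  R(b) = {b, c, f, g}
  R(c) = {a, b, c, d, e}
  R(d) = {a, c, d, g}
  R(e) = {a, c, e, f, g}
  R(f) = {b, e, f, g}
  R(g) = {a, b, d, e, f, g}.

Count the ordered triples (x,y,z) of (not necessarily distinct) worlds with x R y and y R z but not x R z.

38

Enumerating: (a,c,b), (a,e,f), (a,g,b), (a,g,f), (b,c,a), (b,c,d), (b,c,e), (b,f,e), (b,g,a), (b,g,d), (b,g,e), (c,a,g), … and 26 more.
Total: 38.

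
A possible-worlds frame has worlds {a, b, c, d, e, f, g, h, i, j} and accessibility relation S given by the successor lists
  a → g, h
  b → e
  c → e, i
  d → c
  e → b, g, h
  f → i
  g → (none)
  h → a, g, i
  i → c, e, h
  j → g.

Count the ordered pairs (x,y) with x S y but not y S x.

9

Enumerating: (a,g), (c,e), (d,c), (e,g), (e,h), (f,i), (h,g), (i,e), (j,g).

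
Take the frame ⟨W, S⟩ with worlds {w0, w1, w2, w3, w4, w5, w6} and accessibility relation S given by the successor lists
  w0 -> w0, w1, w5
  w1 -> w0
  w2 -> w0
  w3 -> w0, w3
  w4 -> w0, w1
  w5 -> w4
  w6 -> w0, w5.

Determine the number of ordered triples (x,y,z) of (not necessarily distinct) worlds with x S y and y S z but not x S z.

12

Enumerating: (w0,w5,w4), (w1,w0,w1), (w1,w0,w5), (w2,w0,w1), (w2,w0,w5), (w3,w0,w1), (w3,w0,w5), (w4,w0,w5), (w5,w4,w0), (w5,w4,w1), (w6,w0,w1), (w6,w5,w4).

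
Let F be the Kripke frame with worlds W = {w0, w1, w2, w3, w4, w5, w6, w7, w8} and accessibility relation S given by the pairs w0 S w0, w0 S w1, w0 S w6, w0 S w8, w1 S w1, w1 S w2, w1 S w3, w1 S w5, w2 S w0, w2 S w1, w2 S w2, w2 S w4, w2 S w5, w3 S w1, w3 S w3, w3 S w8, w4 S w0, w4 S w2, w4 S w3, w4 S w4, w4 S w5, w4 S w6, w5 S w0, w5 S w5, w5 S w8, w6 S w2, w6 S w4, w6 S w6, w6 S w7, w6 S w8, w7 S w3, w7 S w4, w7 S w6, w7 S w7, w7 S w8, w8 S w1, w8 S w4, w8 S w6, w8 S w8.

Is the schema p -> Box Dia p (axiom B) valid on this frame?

No

The schema B characterises exactly the symmetric frames.
Symmetric: no — w0 S w1 but not w1 S w0.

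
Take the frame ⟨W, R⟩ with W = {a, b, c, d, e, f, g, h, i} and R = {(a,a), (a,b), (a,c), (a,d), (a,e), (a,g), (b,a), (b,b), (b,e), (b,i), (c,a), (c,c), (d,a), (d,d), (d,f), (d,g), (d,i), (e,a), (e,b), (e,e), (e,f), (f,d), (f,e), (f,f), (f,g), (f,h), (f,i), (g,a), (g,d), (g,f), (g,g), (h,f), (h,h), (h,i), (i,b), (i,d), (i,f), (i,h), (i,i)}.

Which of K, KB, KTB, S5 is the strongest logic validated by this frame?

KTB

Symmetric (axiom B): yes — every pair in R has its reverse in R.
Reflexive (axiom T): yes — every world is R-related to itself.
Euclidean (axiom 5): no — a R b and a R c, but not b R c.
So F validates K, KB, KTB; S5 would additionally require R to be Euclidean. The strongest is KTB.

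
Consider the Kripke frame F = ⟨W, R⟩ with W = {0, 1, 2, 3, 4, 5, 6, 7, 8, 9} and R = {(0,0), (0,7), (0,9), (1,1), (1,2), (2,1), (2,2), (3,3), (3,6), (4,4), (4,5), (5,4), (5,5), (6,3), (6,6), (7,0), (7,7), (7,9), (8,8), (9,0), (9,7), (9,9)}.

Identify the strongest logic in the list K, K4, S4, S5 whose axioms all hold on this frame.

S5

Transitive (axiom 4): yes — every two-step R-path is closed by a direct edge.
Reflexive (axiom T): yes — every world is R-related to itself.
Euclidean (axiom 5): yes — any two successors of a common world are R-related.
So F validates K, K4, S4, S5. The strongest is S5.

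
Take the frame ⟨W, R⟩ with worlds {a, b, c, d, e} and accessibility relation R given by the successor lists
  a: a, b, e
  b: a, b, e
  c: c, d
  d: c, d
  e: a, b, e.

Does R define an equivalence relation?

Reflexive: yes — every world is R-related to itself.
Symmetric: yes — every pair in R has its reverse in R.
Transitive: yes — every two-step R-path is closed by a direct edge.
So R is an equivalence relation.

Yes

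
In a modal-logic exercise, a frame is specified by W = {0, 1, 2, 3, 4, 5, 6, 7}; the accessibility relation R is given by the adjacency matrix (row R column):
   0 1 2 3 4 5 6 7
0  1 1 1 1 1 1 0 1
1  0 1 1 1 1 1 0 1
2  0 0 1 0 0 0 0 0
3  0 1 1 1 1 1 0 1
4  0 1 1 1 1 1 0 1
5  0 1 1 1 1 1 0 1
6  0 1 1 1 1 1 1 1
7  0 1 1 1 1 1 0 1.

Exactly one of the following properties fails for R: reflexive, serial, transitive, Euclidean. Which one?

Euclidean

Reflexive: yes — every world is R-related to itself.
Serial: yes — every world has a successor (e.g. 0 R 0).
Transitive: yes — every two-step R-path is closed by a direct edge.
Euclidean: no — 0 R 2 and 0 R 1, but not 2 R 1.
Only Euclidean fails.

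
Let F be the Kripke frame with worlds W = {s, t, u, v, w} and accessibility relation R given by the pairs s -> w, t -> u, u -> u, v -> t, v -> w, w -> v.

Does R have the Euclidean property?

No

Euclidean: no — v R t and v R w, but not t R w.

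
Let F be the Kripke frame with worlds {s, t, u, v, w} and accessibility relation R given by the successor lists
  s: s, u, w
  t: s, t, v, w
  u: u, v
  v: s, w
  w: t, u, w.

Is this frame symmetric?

No

Symmetric: no — s R u but not u R s.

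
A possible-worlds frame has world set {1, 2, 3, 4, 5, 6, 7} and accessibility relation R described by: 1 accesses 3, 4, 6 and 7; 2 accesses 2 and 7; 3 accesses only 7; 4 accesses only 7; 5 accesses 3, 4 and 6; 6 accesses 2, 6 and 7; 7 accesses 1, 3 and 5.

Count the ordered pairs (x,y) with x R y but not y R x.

11

Enumerating: (1,3), (1,4), (1,6), (2,7), (4,7), (5,3), (5,4), (5,6), (6,2), (6,7), (7,5).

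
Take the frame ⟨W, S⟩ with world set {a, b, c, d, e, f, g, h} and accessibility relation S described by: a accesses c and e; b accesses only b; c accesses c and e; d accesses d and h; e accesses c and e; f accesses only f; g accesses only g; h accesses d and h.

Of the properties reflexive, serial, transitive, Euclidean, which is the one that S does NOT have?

reflexive

Reflexive: no — a is not related to itself.
Serial: yes — every world has a successor (e.g. a S c).
Transitive: yes — every two-step S-path is closed by a direct edge.
Euclidean: yes — any two successors of a common world are S-related.
Only reflexive fails.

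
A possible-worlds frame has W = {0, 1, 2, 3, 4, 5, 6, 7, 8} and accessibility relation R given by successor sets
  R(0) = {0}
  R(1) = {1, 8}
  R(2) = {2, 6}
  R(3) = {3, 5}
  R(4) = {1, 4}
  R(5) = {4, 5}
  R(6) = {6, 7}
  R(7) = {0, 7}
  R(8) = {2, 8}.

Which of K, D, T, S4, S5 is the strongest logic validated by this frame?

Serial (axiom D): yes — every world has a successor (e.g. 0 R 0).
Reflexive (axiom T): yes — every world is R-related to itself.
Transitive (axiom 4): no — 1 R 8 and 8 R 2, but not 1 R 2.
Euclidean (axiom 5): no — 1 R 8 and 1 R 1, but not 8 R 1.
So F validates K, D, T; S4 would additionally require R to be transitive. The strongest is T.

T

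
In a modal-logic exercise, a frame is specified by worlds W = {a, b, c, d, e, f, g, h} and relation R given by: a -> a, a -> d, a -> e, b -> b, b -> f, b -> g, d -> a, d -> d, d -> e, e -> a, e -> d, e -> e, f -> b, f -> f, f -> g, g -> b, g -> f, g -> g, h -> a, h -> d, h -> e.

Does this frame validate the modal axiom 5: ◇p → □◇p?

Yes

The schema 5 characterises exactly the Euclidean frames.
Euclidean: yes — any two successors of a common world are R-related.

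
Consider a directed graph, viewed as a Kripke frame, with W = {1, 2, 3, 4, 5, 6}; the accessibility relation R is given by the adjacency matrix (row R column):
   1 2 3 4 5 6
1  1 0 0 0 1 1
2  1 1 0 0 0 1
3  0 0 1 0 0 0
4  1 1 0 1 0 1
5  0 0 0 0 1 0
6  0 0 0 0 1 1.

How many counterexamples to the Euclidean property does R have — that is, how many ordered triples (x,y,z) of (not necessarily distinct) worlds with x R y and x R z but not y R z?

13

Enumerating: (1,5,1), (1,5,6), (1,6,1), (2,1,2), (2,6,1), (2,6,2), (4,1,2), (4,1,4), (4,2,4), (4,6,1), (4,6,2), (4,6,4), (6,5,6).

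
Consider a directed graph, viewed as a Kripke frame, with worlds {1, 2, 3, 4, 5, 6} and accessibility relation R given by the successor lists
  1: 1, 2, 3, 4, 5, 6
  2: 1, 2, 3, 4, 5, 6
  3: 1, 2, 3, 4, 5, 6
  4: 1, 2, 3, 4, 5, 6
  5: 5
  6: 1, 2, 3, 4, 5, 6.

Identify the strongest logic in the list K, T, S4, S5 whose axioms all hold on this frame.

Reflexive (axiom T): yes — every world is R-related to itself.
Transitive (axiom 4): yes — every two-step R-path is closed by a direct edge.
Euclidean (axiom 5): no — 1 R 5 and 1 R 2, but not 5 R 2.
So F validates K, T, S4; S5 would additionally require R to be Euclidean. The strongest is S4.

S4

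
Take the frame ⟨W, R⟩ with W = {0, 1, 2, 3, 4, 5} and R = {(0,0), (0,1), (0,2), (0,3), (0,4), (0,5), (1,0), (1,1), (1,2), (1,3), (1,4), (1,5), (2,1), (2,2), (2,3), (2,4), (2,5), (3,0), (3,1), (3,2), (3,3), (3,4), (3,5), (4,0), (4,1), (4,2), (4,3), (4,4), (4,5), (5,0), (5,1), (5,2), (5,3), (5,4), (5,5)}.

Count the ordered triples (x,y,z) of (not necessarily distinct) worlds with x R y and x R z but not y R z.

Enumerating: (0,2,0), (1,2,0), (3,2,0), (4,2,0), (5,2,0).

5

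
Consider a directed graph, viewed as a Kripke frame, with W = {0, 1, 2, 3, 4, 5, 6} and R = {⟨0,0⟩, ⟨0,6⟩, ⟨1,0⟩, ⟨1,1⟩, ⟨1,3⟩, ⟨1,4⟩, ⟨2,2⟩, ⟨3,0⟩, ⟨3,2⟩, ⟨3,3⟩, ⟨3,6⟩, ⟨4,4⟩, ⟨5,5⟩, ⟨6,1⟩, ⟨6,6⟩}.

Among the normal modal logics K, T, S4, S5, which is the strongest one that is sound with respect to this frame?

T

Reflexive (axiom T): yes — every world is R-related to itself.
Transitive (axiom 4): no — 0 R 6 and 6 R 1, but not 0 R 1.
Euclidean (axiom 5): no — 1 R 0 and 1 R 3, but not 0 R 3.
So F validates K, T; S4 would additionally require R to be transitive. The strongest is T.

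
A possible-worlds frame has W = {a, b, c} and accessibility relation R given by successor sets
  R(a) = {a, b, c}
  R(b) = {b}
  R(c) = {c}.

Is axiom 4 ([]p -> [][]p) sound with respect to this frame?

Yes

The schema 4 characterises exactly the transitive frames.
Transitive: yes — every two-step R-path is closed by a direct edge.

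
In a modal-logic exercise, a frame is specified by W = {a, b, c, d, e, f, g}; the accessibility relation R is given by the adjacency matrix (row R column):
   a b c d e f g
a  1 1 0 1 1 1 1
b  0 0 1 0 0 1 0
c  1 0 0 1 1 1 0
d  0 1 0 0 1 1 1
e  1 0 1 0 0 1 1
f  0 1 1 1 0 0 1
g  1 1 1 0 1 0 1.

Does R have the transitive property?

No

Transitive: no — a R b and b R c, but not a R c.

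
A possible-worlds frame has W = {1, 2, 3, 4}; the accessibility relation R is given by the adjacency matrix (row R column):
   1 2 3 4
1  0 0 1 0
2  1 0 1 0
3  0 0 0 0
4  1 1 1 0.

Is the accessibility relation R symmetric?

No

Symmetric: no — 1 R 3 but not 3 R 1.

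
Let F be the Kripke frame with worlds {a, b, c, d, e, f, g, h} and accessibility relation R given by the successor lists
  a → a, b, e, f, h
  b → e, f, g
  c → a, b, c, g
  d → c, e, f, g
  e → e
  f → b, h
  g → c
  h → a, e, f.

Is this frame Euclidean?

No

Euclidean: no — a R b and a R h, but not b R h.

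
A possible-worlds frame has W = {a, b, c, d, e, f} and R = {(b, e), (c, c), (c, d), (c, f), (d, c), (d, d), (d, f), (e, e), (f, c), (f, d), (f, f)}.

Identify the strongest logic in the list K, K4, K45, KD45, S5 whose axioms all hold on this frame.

Transitive (axiom 4): yes — every two-step R-path is closed by a direct edge.
Euclidean (axiom 5): yes — any two successors of a common world are R-related.
Serial (axiom D): no — a has no R-successor.
Reflexive (axiom T): no — a is not related to itself.
So F validates K, K4, K45; KD45 would additionally require R to be serial. The strongest is K45.

K45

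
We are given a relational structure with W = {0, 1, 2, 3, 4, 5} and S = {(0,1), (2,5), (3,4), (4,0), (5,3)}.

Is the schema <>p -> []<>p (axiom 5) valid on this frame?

By correspondence theory, 5 is valid on a frame iff S is Euclidean.
Euclidean: no — 0 S 1 and 0 S 1, but not 1 S 1.

No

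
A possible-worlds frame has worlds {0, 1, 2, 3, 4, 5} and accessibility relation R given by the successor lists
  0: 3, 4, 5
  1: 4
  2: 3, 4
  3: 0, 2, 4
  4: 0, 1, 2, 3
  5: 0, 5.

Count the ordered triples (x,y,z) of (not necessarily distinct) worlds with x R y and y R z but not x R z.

27

Enumerating: (0,3,0), (0,3,2), (0,4,0), (0,4,1), (0,4,2), (0,5,0), (1,4,0), (1,4,1), (1,4,2), (1,4,3), (2,3,0), (2,3,2), … and 15 more.
Total: 27.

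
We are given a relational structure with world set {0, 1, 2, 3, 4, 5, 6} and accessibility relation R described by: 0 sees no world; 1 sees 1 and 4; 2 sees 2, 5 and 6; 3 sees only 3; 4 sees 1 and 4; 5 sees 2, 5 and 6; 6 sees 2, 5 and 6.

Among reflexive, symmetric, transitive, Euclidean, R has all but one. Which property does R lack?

Reflexive: no — 0 is not related to itself.
Symmetric: yes — every pair in R has its reverse in R.
Transitive: yes — every two-step R-path is closed by a direct edge.
Euclidean: yes — any two successors of a common world are R-related.
Only reflexive fails.

reflexive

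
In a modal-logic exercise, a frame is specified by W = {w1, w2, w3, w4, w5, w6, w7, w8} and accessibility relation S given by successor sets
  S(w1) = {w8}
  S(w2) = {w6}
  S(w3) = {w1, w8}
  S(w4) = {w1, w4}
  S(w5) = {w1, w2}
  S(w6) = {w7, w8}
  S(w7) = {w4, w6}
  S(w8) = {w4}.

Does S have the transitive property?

Transitive: no — w1 S w8 and w8 S w4, but not w1 S w4.

No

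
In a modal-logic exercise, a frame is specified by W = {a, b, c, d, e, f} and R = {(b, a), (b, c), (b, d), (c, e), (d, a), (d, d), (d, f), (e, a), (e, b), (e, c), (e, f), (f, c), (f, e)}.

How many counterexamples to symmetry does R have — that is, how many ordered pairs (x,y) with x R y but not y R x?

8

Enumerating: (b,a), (b,c), (b,d), (d,a), (d,f), (e,a), (e,b), (f,c).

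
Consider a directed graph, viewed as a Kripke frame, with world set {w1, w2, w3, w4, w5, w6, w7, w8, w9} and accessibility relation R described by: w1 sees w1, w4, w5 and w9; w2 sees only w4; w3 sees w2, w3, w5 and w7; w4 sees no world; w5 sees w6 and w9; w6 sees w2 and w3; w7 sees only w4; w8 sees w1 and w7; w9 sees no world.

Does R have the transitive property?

Transitive: no — w1 R w5 and w5 R w6, but not w1 R w6.

No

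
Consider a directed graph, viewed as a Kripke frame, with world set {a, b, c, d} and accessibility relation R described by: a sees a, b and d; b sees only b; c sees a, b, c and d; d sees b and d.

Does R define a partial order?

Yes

Reflexive: yes — every world is R-related to itself.
Transitive: yes — every two-step R-path is closed by a direct edge.
Antisymmetric: yes — no distinct pair is related both ways.
So R is a partial order.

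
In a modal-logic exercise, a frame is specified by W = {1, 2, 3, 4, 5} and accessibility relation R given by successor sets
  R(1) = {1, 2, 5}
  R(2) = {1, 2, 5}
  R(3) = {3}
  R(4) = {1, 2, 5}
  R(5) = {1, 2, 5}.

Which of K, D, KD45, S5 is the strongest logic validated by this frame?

KD45

Serial (axiom D): yes — every world has a successor (e.g. 1 R 1).
Euclidean (axiom 5): yes — any two successors of a common world are R-related.
Transitive (axiom 4): yes — every two-step R-path is closed by a direct edge.
Reflexive (axiom T): no — 4 is not related to itself.
So F validates K, D, KD45; S5 would additionally require R to be reflexive. The strongest is KD45.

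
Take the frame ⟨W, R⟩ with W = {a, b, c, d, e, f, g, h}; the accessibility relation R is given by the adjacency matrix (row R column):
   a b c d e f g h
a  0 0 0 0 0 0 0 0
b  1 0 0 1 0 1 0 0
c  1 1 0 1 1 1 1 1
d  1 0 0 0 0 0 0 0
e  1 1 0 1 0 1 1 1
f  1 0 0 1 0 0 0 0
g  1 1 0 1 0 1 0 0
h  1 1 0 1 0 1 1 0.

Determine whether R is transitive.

Yes

Transitive: yes — every two-step R-path is closed by a direct edge.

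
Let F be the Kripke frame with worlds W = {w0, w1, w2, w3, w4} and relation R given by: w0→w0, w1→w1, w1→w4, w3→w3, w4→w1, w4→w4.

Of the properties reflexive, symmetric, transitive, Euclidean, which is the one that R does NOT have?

reflexive

Reflexive: no — w2 is not related to itself.
Symmetric: yes — every pair in R has its reverse in R.
Transitive: yes — every two-step R-path is closed by a direct edge.
Euclidean: yes — any two successors of a common world are R-related.
Only reflexive fails.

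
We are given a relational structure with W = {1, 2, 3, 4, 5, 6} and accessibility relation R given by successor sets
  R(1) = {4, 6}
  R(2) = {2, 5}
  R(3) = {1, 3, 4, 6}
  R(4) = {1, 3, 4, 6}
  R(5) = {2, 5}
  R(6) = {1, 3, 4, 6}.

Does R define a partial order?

Reflexive: no — 1 is not related to itself.
Transitive: no — 1 R 4 and 4 R 3, but not 1 R 3.
Antisymmetric: no — 1 R 4 and 4 R 1 with 1 ≠ 4.
So R is not a partial order.

No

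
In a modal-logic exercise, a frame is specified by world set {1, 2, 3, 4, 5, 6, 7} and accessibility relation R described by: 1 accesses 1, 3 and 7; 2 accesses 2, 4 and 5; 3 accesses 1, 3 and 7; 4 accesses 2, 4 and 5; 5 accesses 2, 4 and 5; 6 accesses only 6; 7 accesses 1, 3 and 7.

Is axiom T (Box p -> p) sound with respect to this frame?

Axiom T corresponds to the accessibility relation being reflexive.
Reflexive: yes — every world is R-related to itself.

Yes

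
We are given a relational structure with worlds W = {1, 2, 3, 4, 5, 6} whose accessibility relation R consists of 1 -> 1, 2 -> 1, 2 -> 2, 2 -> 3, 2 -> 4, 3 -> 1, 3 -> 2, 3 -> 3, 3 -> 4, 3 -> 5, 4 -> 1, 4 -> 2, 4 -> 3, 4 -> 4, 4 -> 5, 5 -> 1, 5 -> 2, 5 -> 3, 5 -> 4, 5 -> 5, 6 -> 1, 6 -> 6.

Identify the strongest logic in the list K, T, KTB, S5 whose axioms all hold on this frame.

Reflexive (axiom T): yes — every world is R-related to itself.
Symmetric (axiom B): no — 2 R 1 but not 1 R 2.
Euclidean (axiom 5): no — 2 R 1 and 2 R 3, but not 1 R 3.
So F validates K, T; KTB would additionally require R to be symmetric. The strongest is T.

T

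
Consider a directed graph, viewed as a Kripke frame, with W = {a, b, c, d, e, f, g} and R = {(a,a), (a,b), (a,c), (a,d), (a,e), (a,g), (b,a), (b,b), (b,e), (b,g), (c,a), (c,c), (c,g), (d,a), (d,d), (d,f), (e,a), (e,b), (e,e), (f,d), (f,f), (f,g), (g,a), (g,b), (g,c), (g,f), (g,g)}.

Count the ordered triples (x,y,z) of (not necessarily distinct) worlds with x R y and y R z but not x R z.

28

Enumerating: (a,d,f), (a,g,f), (b,a,c), (b,a,d), (b,g,c), (b,g,f), (c,a,b), (c,a,d), (c,a,e), (c,g,b), (c,g,f), (d,a,b), … and 16 more.
Total: 28.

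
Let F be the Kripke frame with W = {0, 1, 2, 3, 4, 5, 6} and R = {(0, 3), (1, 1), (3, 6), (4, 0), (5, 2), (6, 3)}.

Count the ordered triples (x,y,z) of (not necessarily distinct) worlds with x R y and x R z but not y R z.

5

Enumerating: (0,3,3), (3,6,6), (4,0,0), (5,2,2), (6,3,3).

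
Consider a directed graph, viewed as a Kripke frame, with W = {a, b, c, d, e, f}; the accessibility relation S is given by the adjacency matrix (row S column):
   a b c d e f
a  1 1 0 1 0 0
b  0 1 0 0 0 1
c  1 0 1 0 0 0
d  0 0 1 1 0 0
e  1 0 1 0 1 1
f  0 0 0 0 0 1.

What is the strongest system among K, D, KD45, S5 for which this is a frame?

D

Serial (axiom D): yes — every world has a successor (e.g. a S a).
Euclidean (axiom 5): no — a S b and a S d, but not b S d.
Transitive (axiom 4): no — a S b and b S f, but not a S f.
Reflexive (axiom T): yes — every world is S-related to itself.
So F validates K, D; KD45 would additionally require S to be Euclidean and transitive. The strongest is D.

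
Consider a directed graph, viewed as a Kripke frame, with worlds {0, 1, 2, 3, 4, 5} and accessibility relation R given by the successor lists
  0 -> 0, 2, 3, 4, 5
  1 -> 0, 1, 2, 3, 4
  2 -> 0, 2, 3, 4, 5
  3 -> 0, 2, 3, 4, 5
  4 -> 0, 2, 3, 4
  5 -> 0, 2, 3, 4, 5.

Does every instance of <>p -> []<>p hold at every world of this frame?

By correspondence theory, 5 is valid on a frame iff R is Euclidean.
Euclidean: no — 0 R 4 and 0 R 5, but not 4 R 5.

No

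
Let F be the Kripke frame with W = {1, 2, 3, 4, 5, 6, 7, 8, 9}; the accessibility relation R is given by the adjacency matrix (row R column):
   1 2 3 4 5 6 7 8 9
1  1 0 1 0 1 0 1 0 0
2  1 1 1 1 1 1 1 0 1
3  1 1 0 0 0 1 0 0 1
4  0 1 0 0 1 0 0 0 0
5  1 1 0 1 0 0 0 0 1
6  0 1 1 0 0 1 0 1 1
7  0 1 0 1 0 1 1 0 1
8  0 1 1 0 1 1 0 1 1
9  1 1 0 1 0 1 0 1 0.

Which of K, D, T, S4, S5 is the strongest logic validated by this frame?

Serial (axiom D): yes — every world has a successor (e.g. 1 R 1).
Reflexive (axiom T): no — 3 is not related to itself.
Transitive (axiom 4): no — 1 R 3 and 3 R 2, but not 1 R 2.
Euclidean (axiom 5): no — 1 R 3 and 1 R 5, but not 3 R 5.
So F validates K, D; T would additionally require R to be reflexive. The strongest is D.

D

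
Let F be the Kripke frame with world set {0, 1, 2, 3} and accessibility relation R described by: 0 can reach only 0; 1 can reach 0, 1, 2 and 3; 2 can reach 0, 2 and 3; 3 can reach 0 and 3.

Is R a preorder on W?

Yes

Reflexive: yes — every world is R-related to itself.
Transitive: yes — every two-step R-path is closed by a direct edge.
So R is a preorder.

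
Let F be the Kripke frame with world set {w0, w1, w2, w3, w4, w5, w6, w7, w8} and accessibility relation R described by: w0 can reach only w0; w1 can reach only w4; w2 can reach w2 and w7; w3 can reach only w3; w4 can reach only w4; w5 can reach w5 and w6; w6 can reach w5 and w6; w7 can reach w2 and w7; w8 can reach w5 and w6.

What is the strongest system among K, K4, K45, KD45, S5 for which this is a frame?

Transitive (axiom 4): yes — every two-step R-path is closed by a direct edge.
Euclidean (axiom 5): yes — any two successors of a common world are R-related.
Serial (axiom D): yes — every world has a successor (e.g. w0 R w0).
Reflexive (axiom T): no — w1 is not related to itself.
So F validates K, K4, K45, KD45; S5 would additionally require R to be reflexive. The strongest is KD45.

KD45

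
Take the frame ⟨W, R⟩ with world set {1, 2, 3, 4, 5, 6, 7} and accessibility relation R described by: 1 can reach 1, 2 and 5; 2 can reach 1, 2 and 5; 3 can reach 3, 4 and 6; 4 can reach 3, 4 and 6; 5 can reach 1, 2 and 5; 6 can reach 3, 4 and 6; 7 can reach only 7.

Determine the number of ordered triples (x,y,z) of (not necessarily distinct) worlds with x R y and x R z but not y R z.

R is Euclidean; there are no such tuples.

0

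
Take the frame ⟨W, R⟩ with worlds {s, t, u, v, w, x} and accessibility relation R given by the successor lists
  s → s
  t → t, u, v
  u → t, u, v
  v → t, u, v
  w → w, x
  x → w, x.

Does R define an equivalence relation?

Reflexive: yes — every world is R-related to itself.
Symmetric: yes — every pair in R has its reverse in R.
Transitive: yes — every two-step R-path is closed by a direct edge.
So R is an equivalence relation.

Yes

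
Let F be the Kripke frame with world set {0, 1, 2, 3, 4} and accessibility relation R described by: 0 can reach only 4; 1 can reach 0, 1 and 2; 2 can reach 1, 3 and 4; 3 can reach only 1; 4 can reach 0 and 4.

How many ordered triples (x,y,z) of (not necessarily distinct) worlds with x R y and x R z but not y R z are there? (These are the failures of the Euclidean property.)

12

Enumerating: (1,0,0), (1,0,1), (1,0,2), (1,2,0), (1,2,2), (2,1,3), (2,1,4), (2,3,3), (2,3,4), (2,4,1), (2,4,3), (4,0,0).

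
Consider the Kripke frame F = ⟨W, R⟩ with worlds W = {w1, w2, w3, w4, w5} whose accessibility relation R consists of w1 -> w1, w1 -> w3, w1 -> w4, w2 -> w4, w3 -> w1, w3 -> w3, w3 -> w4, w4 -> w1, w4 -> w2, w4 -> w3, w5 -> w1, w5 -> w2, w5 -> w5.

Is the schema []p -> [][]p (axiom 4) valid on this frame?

No

The schema 4 characterises exactly the transitive frames.
Transitive: no — w1 R w4 and w4 R w2, but not w1 R w2.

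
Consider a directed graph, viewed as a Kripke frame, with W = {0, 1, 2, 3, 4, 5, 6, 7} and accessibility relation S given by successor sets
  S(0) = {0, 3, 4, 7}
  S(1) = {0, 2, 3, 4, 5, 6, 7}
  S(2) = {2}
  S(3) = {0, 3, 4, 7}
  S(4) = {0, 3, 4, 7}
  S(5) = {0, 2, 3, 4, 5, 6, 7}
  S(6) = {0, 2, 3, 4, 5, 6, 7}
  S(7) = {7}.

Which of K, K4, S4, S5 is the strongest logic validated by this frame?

K4

Transitive (axiom 4): yes — every two-step S-path is closed by a direct edge.
Reflexive (axiom T): no — 1 is not related to itself.
Euclidean (axiom 5): no — 0 S 7 and 0 S 3, but not 7 S 3.
So F validates K, K4; S4 would additionally require S to be reflexive. The strongest is K4.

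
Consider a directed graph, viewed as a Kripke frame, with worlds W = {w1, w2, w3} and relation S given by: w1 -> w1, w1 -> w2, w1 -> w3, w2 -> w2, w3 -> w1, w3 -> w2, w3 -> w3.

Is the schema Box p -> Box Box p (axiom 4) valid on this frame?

By correspondence theory, 4 is valid on a frame iff S is transitive.
Transitive: yes — every two-step S-path is closed by a direct edge.

Yes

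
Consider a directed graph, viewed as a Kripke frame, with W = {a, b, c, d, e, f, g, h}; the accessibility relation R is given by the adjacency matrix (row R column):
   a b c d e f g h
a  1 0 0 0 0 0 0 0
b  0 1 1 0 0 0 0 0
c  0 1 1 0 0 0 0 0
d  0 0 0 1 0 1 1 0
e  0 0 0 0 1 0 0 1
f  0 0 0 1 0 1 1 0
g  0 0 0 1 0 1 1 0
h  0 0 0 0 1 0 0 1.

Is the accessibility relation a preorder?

Yes

Reflexive: yes — every world is R-related to itself.
Transitive: yes — every two-step R-path is closed by a direct edge.
So R is a preorder.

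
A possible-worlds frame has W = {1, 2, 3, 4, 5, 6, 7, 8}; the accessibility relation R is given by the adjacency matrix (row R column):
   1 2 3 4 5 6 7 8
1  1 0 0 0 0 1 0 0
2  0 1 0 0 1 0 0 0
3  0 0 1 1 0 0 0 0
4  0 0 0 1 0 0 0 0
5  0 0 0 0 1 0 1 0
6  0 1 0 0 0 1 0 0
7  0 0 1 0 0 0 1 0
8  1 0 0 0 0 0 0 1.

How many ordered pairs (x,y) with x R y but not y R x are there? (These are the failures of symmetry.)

Enumerating: (1,6), (2,5), (3,4), (5,7), (6,2), (7,3), (8,1).

7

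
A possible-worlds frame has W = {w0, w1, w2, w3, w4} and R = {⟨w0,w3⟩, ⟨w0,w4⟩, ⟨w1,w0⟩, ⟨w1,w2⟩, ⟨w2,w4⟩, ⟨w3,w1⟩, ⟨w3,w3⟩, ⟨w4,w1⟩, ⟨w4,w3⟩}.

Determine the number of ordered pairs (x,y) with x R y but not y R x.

8

Enumerating: (w0,w3), (w0,w4), (w1,w0), (w1,w2), (w2,w4), (w3,w1), (w4,w1), (w4,w3).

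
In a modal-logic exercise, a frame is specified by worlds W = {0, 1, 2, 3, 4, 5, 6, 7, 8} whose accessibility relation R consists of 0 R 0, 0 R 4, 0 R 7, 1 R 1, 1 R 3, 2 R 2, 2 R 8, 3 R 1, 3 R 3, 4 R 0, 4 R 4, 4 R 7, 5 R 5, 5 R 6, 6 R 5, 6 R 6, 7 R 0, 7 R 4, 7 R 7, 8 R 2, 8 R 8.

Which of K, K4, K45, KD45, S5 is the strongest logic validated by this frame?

Transitive (axiom 4): yes — every two-step R-path is closed by a direct edge.
Euclidean (axiom 5): yes — any two successors of a common world are R-related.
Serial (axiom D): yes — every world has a successor (e.g. 0 R 0).
Reflexive (axiom T): yes — every world is R-related to itself.
So F validates K, K4, K45, KD45, S5. The strongest is S5.

S5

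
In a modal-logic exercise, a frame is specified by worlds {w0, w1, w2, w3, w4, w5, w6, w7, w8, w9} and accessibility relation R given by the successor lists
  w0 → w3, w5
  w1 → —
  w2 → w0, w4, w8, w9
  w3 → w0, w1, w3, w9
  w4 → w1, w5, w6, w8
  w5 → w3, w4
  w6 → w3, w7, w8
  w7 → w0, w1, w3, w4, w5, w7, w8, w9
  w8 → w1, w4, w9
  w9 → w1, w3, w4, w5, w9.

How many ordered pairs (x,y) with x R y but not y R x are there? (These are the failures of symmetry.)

24

Enumerating: (w0,w5), (w2,w0), (w2,w4), (w2,w8), (w2,w9), (w3,w1), (w4,w1), (w4,w6), (w5,w3), (w6,w3), (w6,w7), (w6,w8), … and 12 more.
Total: 24.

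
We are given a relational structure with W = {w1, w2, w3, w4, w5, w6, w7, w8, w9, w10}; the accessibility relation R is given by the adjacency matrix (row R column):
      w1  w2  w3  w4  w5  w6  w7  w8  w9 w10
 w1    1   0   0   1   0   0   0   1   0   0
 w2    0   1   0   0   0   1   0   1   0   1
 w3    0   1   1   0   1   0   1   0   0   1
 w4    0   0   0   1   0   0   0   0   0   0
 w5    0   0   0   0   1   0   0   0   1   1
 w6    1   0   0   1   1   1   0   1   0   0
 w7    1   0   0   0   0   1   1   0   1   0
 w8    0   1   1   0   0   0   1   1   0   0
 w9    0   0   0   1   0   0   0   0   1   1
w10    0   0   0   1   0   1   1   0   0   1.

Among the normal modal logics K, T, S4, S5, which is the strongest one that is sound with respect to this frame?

T

Reflexive (axiom T): yes — every world is R-related to itself.
Transitive (axiom 4): no — w1 R w8 and w8 R w2, but not w1 R w2.
Euclidean (axiom 5): no — w1 R w4 and w1 R w8, but not w4 R w8.
So F validates K, T; S4 would additionally require R to be transitive. The strongest is T.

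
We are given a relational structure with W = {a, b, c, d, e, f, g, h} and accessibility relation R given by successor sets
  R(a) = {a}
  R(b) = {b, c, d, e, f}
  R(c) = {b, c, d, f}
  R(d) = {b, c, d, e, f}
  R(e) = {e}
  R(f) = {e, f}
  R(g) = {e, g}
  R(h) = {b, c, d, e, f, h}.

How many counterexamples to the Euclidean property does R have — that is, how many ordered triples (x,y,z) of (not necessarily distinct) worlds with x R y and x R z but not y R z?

Enumerating: (b,c,e), (b,e,b), (b,e,c), (b,e,d), (b,e,f), (b,f,b), (b,f,c), (b,f,d), (c,f,b), (c,f,c), (c,f,d), (d,c,e), … and 22 more.
Total: 34.

34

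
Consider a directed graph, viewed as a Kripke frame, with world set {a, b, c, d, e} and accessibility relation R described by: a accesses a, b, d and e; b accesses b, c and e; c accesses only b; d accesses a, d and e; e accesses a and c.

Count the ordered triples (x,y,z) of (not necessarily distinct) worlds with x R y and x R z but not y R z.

Enumerating: (a,b,a), (a,b,d), (a,d,b), (a,e,b), (a,e,d), (a,e,e), (b,c,c), (b,c,e), (b,e,b), (b,e,e), (d,e,d), (d,e,e), (e,a,c), (e,c,a), (e,c,c).

15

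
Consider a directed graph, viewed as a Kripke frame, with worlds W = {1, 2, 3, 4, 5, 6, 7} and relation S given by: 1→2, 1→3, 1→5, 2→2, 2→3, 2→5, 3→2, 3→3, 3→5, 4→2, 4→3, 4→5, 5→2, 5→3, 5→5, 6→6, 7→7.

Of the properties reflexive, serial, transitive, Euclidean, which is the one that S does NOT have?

Reflexive: no — 1 is not related to itself.
Serial: yes — every world has a successor (e.g. 1 S 2).
Transitive: yes — every two-step S-path is closed by a direct edge.
Euclidean: yes — any two successors of a common world are S-related.
Only reflexive fails.

reflexive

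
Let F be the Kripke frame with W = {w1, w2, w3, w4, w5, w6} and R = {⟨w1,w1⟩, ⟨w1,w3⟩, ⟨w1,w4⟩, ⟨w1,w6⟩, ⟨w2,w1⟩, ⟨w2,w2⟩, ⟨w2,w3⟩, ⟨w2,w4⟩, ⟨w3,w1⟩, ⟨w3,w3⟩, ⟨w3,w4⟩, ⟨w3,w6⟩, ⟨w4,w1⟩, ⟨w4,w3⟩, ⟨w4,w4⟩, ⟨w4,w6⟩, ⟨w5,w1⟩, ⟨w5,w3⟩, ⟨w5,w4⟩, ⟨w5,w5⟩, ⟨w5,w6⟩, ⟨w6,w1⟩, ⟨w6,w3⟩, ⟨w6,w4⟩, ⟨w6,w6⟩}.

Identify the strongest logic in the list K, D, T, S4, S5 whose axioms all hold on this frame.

T

Serial (axiom D): yes — every world has a successor (e.g. w1 R w1).
Reflexive (axiom T): yes — every world is R-related to itself.
Transitive (axiom 4): no — w2 R w1 and w1 R w6, but not w2 R w6.
Euclidean (axiom 5): no — w2 R w1 and w2 R w2, but not w1 R w2.
So F validates K, D, T; S4 would additionally require R to be transitive. The strongest is T.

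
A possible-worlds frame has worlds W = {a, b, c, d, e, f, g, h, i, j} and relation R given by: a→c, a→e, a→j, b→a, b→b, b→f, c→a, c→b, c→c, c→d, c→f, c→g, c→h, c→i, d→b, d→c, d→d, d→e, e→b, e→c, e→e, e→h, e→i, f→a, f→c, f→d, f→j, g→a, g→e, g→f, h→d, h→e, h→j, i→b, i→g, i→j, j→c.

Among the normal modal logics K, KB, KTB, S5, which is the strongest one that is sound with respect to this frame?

Symmetric (axiom B): no — a R e but not e R a.
Reflexive (axiom T): no — a is not related to itself.
Euclidean (axiom 5): no — a R c and a R e, but not c R e.
So F validates K; KB would additionally require R to be symmetric. The strongest is K.

K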